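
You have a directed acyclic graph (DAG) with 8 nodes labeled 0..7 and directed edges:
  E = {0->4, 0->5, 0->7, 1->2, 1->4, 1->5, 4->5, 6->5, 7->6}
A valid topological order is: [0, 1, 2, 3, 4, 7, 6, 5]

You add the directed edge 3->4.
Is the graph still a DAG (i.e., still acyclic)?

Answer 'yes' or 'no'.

Given toposort: [0, 1, 2, 3, 4, 7, 6, 5]
Position of 3: index 3; position of 4: index 4
New edge 3->4: forward
Forward edge: respects the existing order. Still a DAG, same toposort still valid.
Still a DAG? yes

Answer: yes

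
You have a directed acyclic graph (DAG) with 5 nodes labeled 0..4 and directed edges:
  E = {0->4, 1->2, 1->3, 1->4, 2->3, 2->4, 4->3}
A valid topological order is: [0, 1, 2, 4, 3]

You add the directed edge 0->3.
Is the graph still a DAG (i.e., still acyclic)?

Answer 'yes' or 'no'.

Answer: yes

Derivation:
Given toposort: [0, 1, 2, 4, 3]
Position of 0: index 0; position of 3: index 4
New edge 0->3: forward
Forward edge: respects the existing order. Still a DAG, same toposort still valid.
Still a DAG? yes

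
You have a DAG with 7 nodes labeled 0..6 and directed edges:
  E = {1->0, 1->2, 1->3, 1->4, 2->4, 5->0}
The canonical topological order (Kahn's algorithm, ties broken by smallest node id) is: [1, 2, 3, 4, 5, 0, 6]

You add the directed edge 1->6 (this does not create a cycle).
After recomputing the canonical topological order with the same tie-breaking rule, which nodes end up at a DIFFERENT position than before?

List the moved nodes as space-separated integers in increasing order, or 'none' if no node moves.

Old toposort: [1, 2, 3, 4, 5, 0, 6]
Added edge 1->6
Recompute Kahn (smallest-id tiebreak):
  initial in-degrees: [2, 0, 1, 1, 2, 0, 1]
  ready (indeg=0): [1, 5]
  pop 1: indeg[0]->1; indeg[2]->0; indeg[3]->0; indeg[4]->1; indeg[6]->0 | ready=[2, 3, 5, 6] | order so far=[1]
  pop 2: indeg[4]->0 | ready=[3, 4, 5, 6] | order so far=[1, 2]
  pop 3: no out-edges | ready=[4, 5, 6] | order so far=[1, 2, 3]
  pop 4: no out-edges | ready=[5, 6] | order so far=[1, 2, 3, 4]
  pop 5: indeg[0]->0 | ready=[0, 6] | order so far=[1, 2, 3, 4, 5]
  pop 0: no out-edges | ready=[6] | order so far=[1, 2, 3, 4, 5, 0]
  pop 6: no out-edges | ready=[] | order so far=[1, 2, 3, 4, 5, 0, 6]
New canonical toposort: [1, 2, 3, 4, 5, 0, 6]
Compare positions:
  Node 0: index 5 -> 5 (same)
  Node 1: index 0 -> 0 (same)
  Node 2: index 1 -> 1 (same)
  Node 3: index 2 -> 2 (same)
  Node 4: index 3 -> 3 (same)
  Node 5: index 4 -> 4 (same)
  Node 6: index 6 -> 6 (same)
Nodes that changed position: none

Answer: none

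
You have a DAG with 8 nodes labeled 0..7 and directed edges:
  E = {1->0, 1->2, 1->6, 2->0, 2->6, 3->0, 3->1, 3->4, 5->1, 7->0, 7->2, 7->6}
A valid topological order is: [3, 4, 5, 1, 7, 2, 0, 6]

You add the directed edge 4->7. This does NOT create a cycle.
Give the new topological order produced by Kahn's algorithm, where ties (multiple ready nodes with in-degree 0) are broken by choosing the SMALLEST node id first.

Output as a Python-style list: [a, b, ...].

Old toposort: [3, 4, 5, 1, 7, 2, 0, 6]
Added edge: 4->7
Position of 4 (1) < position of 7 (4). Old order still valid.
Run Kahn's algorithm (break ties by smallest node id):
  initial in-degrees: [4, 2, 2, 0, 1, 0, 3, 1]
  ready (indeg=0): [3, 5]
  pop 3: indeg[0]->3; indeg[1]->1; indeg[4]->0 | ready=[4, 5] | order so far=[3]
  pop 4: indeg[7]->0 | ready=[5, 7] | order so far=[3, 4]
  pop 5: indeg[1]->0 | ready=[1, 7] | order so far=[3, 4, 5]
  pop 1: indeg[0]->2; indeg[2]->1; indeg[6]->2 | ready=[7] | order so far=[3, 4, 5, 1]
  pop 7: indeg[0]->1; indeg[2]->0; indeg[6]->1 | ready=[2] | order so far=[3, 4, 5, 1, 7]
  pop 2: indeg[0]->0; indeg[6]->0 | ready=[0, 6] | order so far=[3, 4, 5, 1, 7, 2]
  pop 0: no out-edges | ready=[6] | order so far=[3, 4, 5, 1, 7, 2, 0]
  pop 6: no out-edges | ready=[] | order so far=[3, 4, 5, 1, 7, 2, 0, 6]
  Result: [3, 4, 5, 1, 7, 2, 0, 6]

Answer: [3, 4, 5, 1, 7, 2, 0, 6]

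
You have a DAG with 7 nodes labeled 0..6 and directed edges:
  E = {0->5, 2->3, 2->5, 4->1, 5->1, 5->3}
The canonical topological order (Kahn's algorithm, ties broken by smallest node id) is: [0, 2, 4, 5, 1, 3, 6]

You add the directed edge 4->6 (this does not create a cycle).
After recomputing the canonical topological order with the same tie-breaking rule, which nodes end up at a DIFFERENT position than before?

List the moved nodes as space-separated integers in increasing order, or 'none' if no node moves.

Old toposort: [0, 2, 4, 5, 1, 3, 6]
Added edge 4->6
Recompute Kahn (smallest-id tiebreak):
  initial in-degrees: [0, 2, 0, 2, 0, 2, 1]
  ready (indeg=0): [0, 2, 4]
  pop 0: indeg[5]->1 | ready=[2, 4] | order so far=[0]
  pop 2: indeg[3]->1; indeg[5]->0 | ready=[4, 5] | order so far=[0, 2]
  pop 4: indeg[1]->1; indeg[6]->0 | ready=[5, 6] | order so far=[0, 2, 4]
  pop 5: indeg[1]->0; indeg[3]->0 | ready=[1, 3, 6] | order so far=[0, 2, 4, 5]
  pop 1: no out-edges | ready=[3, 6] | order so far=[0, 2, 4, 5, 1]
  pop 3: no out-edges | ready=[6] | order so far=[0, 2, 4, 5, 1, 3]
  pop 6: no out-edges | ready=[] | order so far=[0, 2, 4, 5, 1, 3, 6]
New canonical toposort: [0, 2, 4, 5, 1, 3, 6]
Compare positions:
  Node 0: index 0 -> 0 (same)
  Node 1: index 4 -> 4 (same)
  Node 2: index 1 -> 1 (same)
  Node 3: index 5 -> 5 (same)
  Node 4: index 2 -> 2 (same)
  Node 5: index 3 -> 3 (same)
  Node 6: index 6 -> 6 (same)
Nodes that changed position: none

Answer: none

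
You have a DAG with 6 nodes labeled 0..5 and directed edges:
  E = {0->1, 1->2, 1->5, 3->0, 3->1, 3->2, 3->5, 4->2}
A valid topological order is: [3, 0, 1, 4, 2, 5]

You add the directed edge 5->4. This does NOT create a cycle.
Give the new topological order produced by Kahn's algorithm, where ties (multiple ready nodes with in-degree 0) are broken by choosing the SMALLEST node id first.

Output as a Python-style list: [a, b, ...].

Answer: [3, 0, 1, 5, 4, 2]

Derivation:
Old toposort: [3, 0, 1, 4, 2, 5]
Added edge: 5->4
Position of 5 (5) > position of 4 (3). Must reorder: 5 must now come before 4.
Run Kahn's algorithm (break ties by smallest node id):
  initial in-degrees: [1, 2, 3, 0, 1, 2]
  ready (indeg=0): [3]
  pop 3: indeg[0]->0; indeg[1]->1; indeg[2]->2; indeg[5]->1 | ready=[0] | order so far=[3]
  pop 0: indeg[1]->0 | ready=[1] | order so far=[3, 0]
  pop 1: indeg[2]->1; indeg[5]->0 | ready=[5] | order so far=[3, 0, 1]
  pop 5: indeg[4]->0 | ready=[4] | order so far=[3, 0, 1, 5]
  pop 4: indeg[2]->0 | ready=[2] | order so far=[3, 0, 1, 5, 4]
  pop 2: no out-edges | ready=[] | order so far=[3, 0, 1, 5, 4, 2]
  Result: [3, 0, 1, 5, 4, 2]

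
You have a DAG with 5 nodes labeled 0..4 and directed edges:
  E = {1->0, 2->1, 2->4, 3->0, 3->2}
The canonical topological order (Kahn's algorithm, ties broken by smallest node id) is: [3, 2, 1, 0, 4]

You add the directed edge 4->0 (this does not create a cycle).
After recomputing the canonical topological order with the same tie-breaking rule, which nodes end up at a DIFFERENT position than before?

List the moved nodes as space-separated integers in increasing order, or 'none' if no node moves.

Old toposort: [3, 2, 1, 0, 4]
Added edge 4->0
Recompute Kahn (smallest-id tiebreak):
  initial in-degrees: [3, 1, 1, 0, 1]
  ready (indeg=0): [3]
  pop 3: indeg[0]->2; indeg[2]->0 | ready=[2] | order so far=[3]
  pop 2: indeg[1]->0; indeg[4]->0 | ready=[1, 4] | order so far=[3, 2]
  pop 1: indeg[0]->1 | ready=[4] | order so far=[3, 2, 1]
  pop 4: indeg[0]->0 | ready=[0] | order so far=[3, 2, 1, 4]
  pop 0: no out-edges | ready=[] | order so far=[3, 2, 1, 4, 0]
New canonical toposort: [3, 2, 1, 4, 0]
Compare positions:
  Node 0: index 3 -> 4 (moved)
  Node 1: index 2 -> 2 (same)
  Node 2: index 1 -> 1 (same)
  Node 3: index 0 -> 0 (same)
  Node 4: index 4 -> 3 (moved)
Nodes that changed position: 0 4

Answer: 0 4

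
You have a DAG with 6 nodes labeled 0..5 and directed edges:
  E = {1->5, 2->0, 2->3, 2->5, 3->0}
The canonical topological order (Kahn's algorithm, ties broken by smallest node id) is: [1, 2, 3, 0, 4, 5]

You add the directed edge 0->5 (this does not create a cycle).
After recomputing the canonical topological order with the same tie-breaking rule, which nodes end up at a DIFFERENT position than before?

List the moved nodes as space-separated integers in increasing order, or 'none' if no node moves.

Old toposort: [1, 2, 3, 0, 4, 5]
Added edge 0->5
Recompute Kahn (smallest-id tiebreak):
  initial in-degrees: [2, 0, 0, 1, 0, 3]
  ready (indeg=0): [1, 2, 4]
  pop 1: indeg[5]->2 | ready=[2, 4] | order so far=[1]
  pop 2: indeg[0]->1; indeg[3]->0; indeg[5]->1 | ready=[3, 4] | order so far=[1, 2]
  pop 3: indeg[0]->0 | ready=[0, 4] | order so far=[1, 2, 3]
  pop 0: indeg[5]->0 | ready=[4, 5] | order so far=[1, 2, 3, 0]
  pop 4: no out-edges | ready=[5] | order so far=[1, 2, 3, 0, 4]
  pop 5: no out-edges | ready=[] | order so far=[1, 2, 3, 0, 4, 5]
New canonical toposort: [1, 2, 3, 0, 4, 5]
Compare positions:
  Node 0: index 3 -> 3 (same)
  Node 1: index 0 -> 0 (same)
  Node 2: index 1 -> 1 (same)
  Node 3: index 2 -> 2 (same)
  Node 4: index 4 -> 4 (same)
  Node 5: index 5 -> 5 (same)
Nodes that changed position: none

Answer: none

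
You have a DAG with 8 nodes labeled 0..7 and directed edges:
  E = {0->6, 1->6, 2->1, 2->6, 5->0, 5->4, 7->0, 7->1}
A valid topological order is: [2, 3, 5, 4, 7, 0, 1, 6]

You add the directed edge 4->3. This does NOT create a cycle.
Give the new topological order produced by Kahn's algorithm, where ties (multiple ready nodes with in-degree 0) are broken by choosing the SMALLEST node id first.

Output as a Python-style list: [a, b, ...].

Old toposort: [2, 3, 5, 4, 7, 0, 1, 6]
Added edge: 4->3
Position of 4 (3) > position of 3 (1). Must reorder: 4 must now come before 3.
Run Kahn's algorithm (break ties by smallest node id):
  initial in-degrees: [2, 2, 0, 1, 1, 0, 3, 0]
  ready (indeg=0): [2, 5, 7]
  pop 2: indeg[1]->1; indeg[6]->2 | ready=[5, 7] | order so far=[2]
  pop 5: indeg[0]->1; indeg[4]->0 | ready=[4, 7] | order so far=[2, 5]
  pop 4: indeg[3]->0 | ready=[3, 7] | order so far=[2, 5, 4]
  pop 3: no out-edges | ready=[7] | order so far=[2, 5, 4, 3]
  pop 7: indeg[0]->0; indeg[1]->0 | ready=[0, 1] | order so far=[2, 5, 4, 3, 7]
  pop 0: indeg[6]->1 | ready=[1] | order so far=[2, 5, 4, 3, 7, 0]
  pop 1: indeg[6]->0 | ready=[6] | order so far=[2, 5, 4, 3, 7, 0, 1]
  pop 6: no out-edges | ready=[] | order so far=[2, 5, 4, 3, 7, 0, 1, 6]
  Result: [2, 5, 4, 3, 7, 0, 1, 6]

Answer: [2, 5, 4, 3, 7, 0, 1, 6]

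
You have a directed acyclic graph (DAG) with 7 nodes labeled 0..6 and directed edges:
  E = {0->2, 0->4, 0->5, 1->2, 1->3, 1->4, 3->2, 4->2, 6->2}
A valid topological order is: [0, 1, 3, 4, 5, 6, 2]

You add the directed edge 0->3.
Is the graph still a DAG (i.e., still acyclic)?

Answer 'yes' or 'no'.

Given toposort: [0, 1, 3, 4, 5, 6, 2]
Position of 0: index 0; position of 3: index 2
New edge 0->3: forward
Forward edge: respects the existing order. Still a DAG, same toposort still valid.
Still a DAG? yes

Answer: yes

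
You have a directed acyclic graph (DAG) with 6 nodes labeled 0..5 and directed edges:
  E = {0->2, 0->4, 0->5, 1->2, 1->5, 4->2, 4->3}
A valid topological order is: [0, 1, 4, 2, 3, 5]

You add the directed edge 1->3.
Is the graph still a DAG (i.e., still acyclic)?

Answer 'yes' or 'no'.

Answer: yes

Derivation:
Given toposort: [0, 1, 4, 2, 3, 5]
Position of 1: index 1; position of 3: index 4
New edge 1->3: forward
Forward edge: respects the existing order. Still a DAG, same toposort still valid.
Still a DAG? yes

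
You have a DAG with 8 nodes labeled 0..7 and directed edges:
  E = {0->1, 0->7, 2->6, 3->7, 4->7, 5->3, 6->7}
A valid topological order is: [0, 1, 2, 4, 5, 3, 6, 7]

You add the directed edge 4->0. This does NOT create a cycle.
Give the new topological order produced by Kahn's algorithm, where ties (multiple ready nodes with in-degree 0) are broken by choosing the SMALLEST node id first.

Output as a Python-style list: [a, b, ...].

Old toposort: [0, 1, 2, 4, 5, 3, 6, 7]
Added edge: 4->0
Position of 4 (3) > position of 0 (0). Must reorder: 4 must now come before 0.
Run Kahn's algorithm (break ties by smallest node id):
  initial in-degrees: [1, 1, 0, 1, 0, 0, 1, 4]
  ready (indeg=0): [2, 4, 5]
  pop 2: indeg[6]->0 | ready=[4, 5, 6] | order so far=[2]
  pop 4: indeg[0]->0; indeg[7]->3 | ready=[0, 5, 6] | order so far=[2, 4]
  pop 0: indeg[1]->0; indeg[7]->2 | ready=[1, 5, 6] | order so far=[2, 4, 0]
  pop 1: no out-edges | ready=[5, 6] | order so far=[2, 4, 0, 1]
  pop 5: indeg[3]->0 | ready=[3, 6] | order so far=[2, 4, 0, 1, 5]
  pop 3: indeg[7]->1 | ready=[6] | order so far=[2, 4, 0, 1, 5, 3]
  pop 6: indeg[7]->0 | ready=[7] | order so far=[2, 4, 0, 1, 5, 3, 6]
  pop 7: no out-edges | ready=[] | order so far=[2, 4, 0, 1, 5, 3, 6, 7]
  Result: [2, 4, 0, 1, 5, 3, 6, 7]

Answer: [2, 4, 0, 1, 5, 3, 6, 7]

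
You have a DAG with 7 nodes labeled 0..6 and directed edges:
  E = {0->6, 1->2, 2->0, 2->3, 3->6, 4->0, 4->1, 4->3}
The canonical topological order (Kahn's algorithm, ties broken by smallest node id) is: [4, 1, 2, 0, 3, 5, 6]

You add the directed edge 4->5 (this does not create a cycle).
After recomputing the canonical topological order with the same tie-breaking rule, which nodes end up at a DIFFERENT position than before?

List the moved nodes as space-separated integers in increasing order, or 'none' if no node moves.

Old toposort: [4, 1, 2, 0, 3, 5, 6]
Added edge 4->5
Recompute Kahn (smallest-id tiebreak):
  initial in-degrees: [2, 1, 1, 2, 0, 1, 2]
  ready (indeg=0): [4]
  pop 4: indeg[0]->1; indeg[1]->0; indeg[3]->1; indeg[5]->0 | ready=[1, 5] | order so far=[4]
  pop 1: indeg[2]->0 | ready=[2, 5] | order so far=[4, 1]
  pop 2: indeg[0]->0; indeg[3]->0 | ready=[0, 3, 5] | order so far=[4, 1, 2]
  pop 0: indeg[6]->1 | ready=[3, 5] | order so far=[4, 1, 2, 0]
  pop 3: indeg[6]->0 | ready=[5, 6] | order so far=[4, 1, 2, 0, 3]
  pop 5: no out-edges | ready=[6] | order so far=[4, 1, 2, 0, 3, 5]
  pop 6: no out-edges | ready=[] | order so far=[4, 1, 2, 0, 3, 5, 6]
New canonical toposort: [4, 1, 2, 0, 3, 5, 6]
Compare positions:
  Node 0: index 3 -> 3 (same)
  Node 1: index 1 -> 1 (same)
  Node 2: index 2 -> 2 (same)
  Node 3: index 4 -> 4 (same)
  Node 4: index 0 -> 0 (same)
  Node 5: index 5 -> 5 (same)
  Node 6: index 6 -> 6 (same)
Nodes that changed position: none

Answer: none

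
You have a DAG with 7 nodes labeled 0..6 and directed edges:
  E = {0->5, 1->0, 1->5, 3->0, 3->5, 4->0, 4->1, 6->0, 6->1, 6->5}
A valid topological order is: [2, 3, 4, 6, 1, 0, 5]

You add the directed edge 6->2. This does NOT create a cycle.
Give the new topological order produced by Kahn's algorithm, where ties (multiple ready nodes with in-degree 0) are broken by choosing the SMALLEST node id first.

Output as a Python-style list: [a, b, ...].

Old toposort: [2, 3, 4, 6, 1, 0, 5]
Added edge: 6->2
Position of 6 (3) > position of 2 (0). Must reorder: 6 must now come before 2.
Run Kahn's algorithm (break ties by smallest node id):
  initial in-degrees: [4, 2, 1, 0, 0, 4, 0]
  ready (indeg=0): [3, 4, 6]
  pop 3: indeg[0]->3; indeg[5]->3 | ready=[4, 6] | order so far=[3]
  pop 4: indeg[0]->2; indeg[1]->1 | ready=[6] | order so far=[3, 4]
  pop 6: indeg[0]->1; indeg[1]->0; indeg[2]->0; indeg[5]->2 | ready=[1, 2] | order so far=[3, 4, 6]
  pop 1: indeg[0]->0; indeg[5]->1 | ready=[0, 2] | order so far=[3, 4, 6, 1]
  pop 0: indeg[5]->0 | ready=[2, 5] | order so far=[3, 4, 6, 1, 0]
  pop 2: no out-edges | ready=[5] | order so far=[3, 4, 6, 1, 0, 2]
  pop 5: no out-edges | ready=[] | order so far=[3, 4, 6, 1, 0, 2, 5]
  Result: [3, 4, 6, 1, 0, 2, 5]

Answer: [3, 4, 6, 1, 0, 2, 5]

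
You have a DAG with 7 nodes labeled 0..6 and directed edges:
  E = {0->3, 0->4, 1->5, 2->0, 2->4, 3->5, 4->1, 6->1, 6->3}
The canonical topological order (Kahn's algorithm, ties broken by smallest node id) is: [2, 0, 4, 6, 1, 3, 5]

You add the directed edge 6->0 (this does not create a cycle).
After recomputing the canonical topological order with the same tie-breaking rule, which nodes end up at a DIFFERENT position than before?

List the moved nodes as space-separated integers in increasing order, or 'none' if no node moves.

Answer: 0 1 3 4 6

Derivation:
Old toposort: [2, 0, 4, 6, 1, 3, 5]
Added edge 6->0
Recompute Kahn (smallest-id tiebreak):
  initial in-degrees: [2, 2, 0, 2, 2, 2, 0]
  ready (indeg=0): [2, 6]
  pop 2: indeg[0]->1; indeg[4]->1 | ready=[6] | order so far=[2]
  pop 6: indeg[0]->0; indeg[1]->1; indeg[3]->1 | ready=[0] | order so far=[2, 6]
  pop 0: indeg[3]->0; indeg[4]->0 | ready=[3, 4] | order so far=[2, 6, 0]
  pop 3: indeg[5]->1 | ready=[4] | order so far=[2, 6, 0, 3]
  pop 4: indeg[1]->0 | ready=[1] | order so far=[2, 6, 0, 3, 4]
  pop 1: indeg[5]->0 | ready=[5] | order so far=[2, 6, 0, 3, 4, 1]
  pop 5: no out-edges | ready=[] | order so far=[2, 6, 0, 3, 4, 1, 5]
New canonical toposort: [2, 6, 0, 3, 4, 1, 5]
Compare positions:
  Node 0: index 1 -> 2 (moved)
  Node 1: index 4 -> 5 (moved)
  Node 2: index 0 -> 0 (same)
  Node 3: index 5 -> 3 (moved)
  Node 4: index 2 -> 4 (moved)
  Node 5: index 6 -> 6 (same)
  Node 6: index 3 -> 1 (moved)
Nodes that changed position: 0 1 3 4 6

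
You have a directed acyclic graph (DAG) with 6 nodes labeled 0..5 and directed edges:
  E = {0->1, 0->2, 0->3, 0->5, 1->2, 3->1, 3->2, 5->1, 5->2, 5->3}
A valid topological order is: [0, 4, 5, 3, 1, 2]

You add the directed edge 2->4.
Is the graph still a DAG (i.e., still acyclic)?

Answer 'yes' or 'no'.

Given toposort: [0, 4, 5, 3, 1, 2]
Position of 2: index 5; position of 4: index 1
New edge 2->4: backward (u after v in old order)
Backward edge: old toposort is now invalid. Check if this creates a cycle.
Does 4 already reach 2? Reachable from 4: [4]. NO -> still a DAG (reorder needed).
Still a DAG? yes

Answer: yes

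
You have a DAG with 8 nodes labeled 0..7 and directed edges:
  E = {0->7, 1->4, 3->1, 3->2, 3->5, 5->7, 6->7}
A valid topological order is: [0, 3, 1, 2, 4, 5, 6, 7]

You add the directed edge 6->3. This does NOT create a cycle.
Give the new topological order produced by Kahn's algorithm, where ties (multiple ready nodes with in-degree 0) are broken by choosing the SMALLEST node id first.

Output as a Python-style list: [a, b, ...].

Old toposort: [0, 3, 1, 2, 4, 5, 6, 7]
Added edge: 6->3
Position of 6 (6) > position of 3 (1). Must reorder: 6 must now come before 3.
Run Kahn's algorithm (break ties by smallest node id):
  initial in-degrees: [0, 1, 1, 1, 1, 1, 0, 3]
  ready (indeg=0): [0, 6]
  pop 0: indeg[7]->2 | ready=[6] | order so far=[0]
  pop 6: indeg[3]->0; indeg[7]->1 | ready=[3] | order so far=[0, 6]
  pop 3: indeg[1]->0; indeg[2]->0; indeg[5]->0 | ready=[1, 2, 5] | order so far=[0, 6, 3]
  pop 1: indeg[4]->0 | ready=[2, 4, 5] | order so far=[0, 6, 3, 1]
  pop 2: no out-edges | ready=[4, 5] | order so far=[0, 6, 3, 1, 2]
  pop 4: no out-edges | ready=[5] | order so far=[0, 6, 3, 1, 2, 4]
  pop 5: indeg[7]->0 | ready=[7] | order so far=[0, 6, 3, 1, 2, 4, 5]
  pop 7: no out-edges | ready=[] | order so far=[0, 6, 3, 1, 2, 4, 5, 7]
  Result: [0, 6, 3, 1, 2, 4, 5, 7]

Answer: [0, 6, 3, 1, 2, 4, 5, 7]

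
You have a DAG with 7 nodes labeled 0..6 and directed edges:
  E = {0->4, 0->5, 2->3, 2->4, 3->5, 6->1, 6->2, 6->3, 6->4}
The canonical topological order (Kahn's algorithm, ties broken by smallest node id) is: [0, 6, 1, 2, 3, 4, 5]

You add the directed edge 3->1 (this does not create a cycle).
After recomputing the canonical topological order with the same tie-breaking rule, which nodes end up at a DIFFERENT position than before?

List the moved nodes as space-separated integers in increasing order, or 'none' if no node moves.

Old toposort: [0, 6, 1, 2, 3, 4, 5]
Added edge 3->1
Recompute Kahn (smallest-id tiebreak):
  initial in-degrees: [0, 2, 1, 2, 3, 2, 0]
  ready (indeg=0): [0, 6]
  pop 0: indeg[4]->2; indeg[5]->1 | ready=[6] | order so far=[0]
  pop 6: indeg[1]->1; indeg[2]->0; indeg[3]->1; indeg[4]->1 | ready=[2] | order so far=[0, 6]
  pop 2: indeg[3]->0; indeg[4]->0 | ready=[3, 4] | order so far=[0, 6, 2]
  pop 3: indeg[1]->0; indeg[5]->0 | ready=[1, 4, 5] | order so far=[0, 6, 2, 3]
  pop 1: no out-edges | ready=[4, 5] | order so far=[0, 6, 2, 3, 1]
  pop 4: no out-edges | ready=[5] | order so far=[0, 6, 2, 3, 1, 4]
  pop 5: no out-edges | ready=[] | order so far=[0, 6, 2, 3, 1, 4, 5]
New canonical toposort: [0, 6, 2, 3, 1, 4, 5]
Compare positions:
  Node 0: index 0 -> 0 (same)
  Node 1: index 2 -> 4 (moved)
  Node 2: index 3 -> 2 (moved)
  Node 3: index 4 -> 3 (moved)
  Node 4: index 5 -> 5 (same)
  Node 5: index 6 -> 6 (same)
  Node 6: index 1 -> 1 (same)
Nodes that changed position: 1 2 3

Answer: 1 2 3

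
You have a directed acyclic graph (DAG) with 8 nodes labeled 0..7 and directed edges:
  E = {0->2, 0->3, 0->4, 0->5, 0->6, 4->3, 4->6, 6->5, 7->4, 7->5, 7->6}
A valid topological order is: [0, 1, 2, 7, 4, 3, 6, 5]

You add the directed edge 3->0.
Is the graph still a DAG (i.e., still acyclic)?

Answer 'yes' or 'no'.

Given toposort: [0, 1, 2, 7, 4, 3, 6, 5]
Position of 3: index 5; position of 0: index 0
New edge 3->0: backward (u after v in old order)
Backward edge: old toposort is now invalid. Check if this creates a cycle.
Does 0 already reach 3? Reachable from 0: [0, 2, 3, 4, 5, 6]. YES -> cycle!
Still a DAG? no

Answer: no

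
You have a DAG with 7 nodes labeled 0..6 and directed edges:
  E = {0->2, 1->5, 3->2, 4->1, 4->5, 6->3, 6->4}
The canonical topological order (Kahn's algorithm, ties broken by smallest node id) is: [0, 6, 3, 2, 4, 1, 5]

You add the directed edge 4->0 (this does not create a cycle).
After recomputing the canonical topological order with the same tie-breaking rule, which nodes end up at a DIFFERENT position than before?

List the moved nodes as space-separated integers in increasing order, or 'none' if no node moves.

Answer: 0 1 2 3 4 6

Derivation:
Old toposort: [0, 6, 3, 2, 4, 1, 5]
Added edge 4->0
Recompute Kahn (smallest-id tiebreak):
  initial in-degrees: [1, 1, 2, 1, 1, 2, 0]
  ready (indeg=0): [6]
  pop 6: indeg[3]->0; indeg[4]->0 | ready=[3, 4] | order so far=[6]
  pop 3: indeg[2]->1 | ready=[4] | order so far=[6, 3]
  pop 4: indeg[0]->0; indeg[1]->0; indeg[5]->1 | ready=[0, 1] | order so far=[6, 3, 4]
  pop 0: indeg[2]->0 | ready=[1, 2] | order so far=[6, 3, 4, 0]
  pop 1: indeg[5]->0 | ready=[2, 5] | order so far=[6, 3, 4, 0, 1]
  pop 2: no out-edges | ready=[5] | order so far=[6, 3, 4, 0, 1, 2]
  pop 5: no out-edges | ready=[] | order so far=[6, 3, 4, 0, 1, 2, 5]
New canonical toposort: [6, 3, 4, 0, 1, 2, 5]
Compare positions:
  Node 0: index 0 -> 3 (moved)
  Node 1: index 5 -> 4 (moved)
  Node 2: index 3 -> 5 (moved)
  Node 3: index 2 -> 1 (moved)
  Node 4: index 4 -> 2 (moved)
  Node 5: index 6 -> 6 (same)
  Node 6: index 1 -> 0 (moved)
Nodes that changed position: 0 1 2 3 4 6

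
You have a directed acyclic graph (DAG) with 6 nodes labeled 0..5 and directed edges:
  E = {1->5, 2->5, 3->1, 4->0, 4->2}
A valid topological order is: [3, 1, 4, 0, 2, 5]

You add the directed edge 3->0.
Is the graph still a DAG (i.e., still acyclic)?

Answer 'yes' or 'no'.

Answer: yes

Derivation:
Given toposort: [3, 1, 4, 0, 2, 5]
Position of 3: index 0; position of 0: index 3
New edge 3->0: forward
Forward edge: respects the existing order. Still a DAG, same toposort still valid.
Still a DAG? yes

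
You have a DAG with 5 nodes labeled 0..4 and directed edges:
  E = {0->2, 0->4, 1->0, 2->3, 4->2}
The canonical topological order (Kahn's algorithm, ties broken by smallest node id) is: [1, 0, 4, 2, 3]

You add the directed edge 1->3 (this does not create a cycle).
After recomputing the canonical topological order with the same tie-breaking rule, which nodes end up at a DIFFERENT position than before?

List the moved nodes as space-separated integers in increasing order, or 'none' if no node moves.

Answer: none

Derivation:
Old toposort: [1, 0, 4, 2, 3]
Added edge 1->3
Recompute Kahn (smallest-id tiebreak):
  initial in-degrees: [1, 0, 2, 2, 1]
  ready (indeg=0): [1]
  pop 1: indeg[0]->0; indeg[3]->1 | ready=[0] | order so far=[1]
  pop 0: indeg[2]->1; indeg[4]->0 | ready=[4] | order so far=[1, 0]
  pop 4: indeg[2]->0 | ready=[2] | order so far=[1, 0, 4]
  pop 2: indeg[3]->0 | ready=[3] | order so far=[1, 0, 4, 2]
  pop 3: no out-edges | ready=[] | order so far=[1, 0, 4, 2, 3]
New canonical toposort: [1, 0, 4, 2, 3]
Compare positions:
  Node 0: index 1 -> 1 (same)
  Node 1: index 0 -> 0 (same)
  Node 2: index 3 -> 3 (same)
  Node 3: index 4 -> 4 (same)
  Node 4: index 2 -> 2 (same)
Nodes that changed position: none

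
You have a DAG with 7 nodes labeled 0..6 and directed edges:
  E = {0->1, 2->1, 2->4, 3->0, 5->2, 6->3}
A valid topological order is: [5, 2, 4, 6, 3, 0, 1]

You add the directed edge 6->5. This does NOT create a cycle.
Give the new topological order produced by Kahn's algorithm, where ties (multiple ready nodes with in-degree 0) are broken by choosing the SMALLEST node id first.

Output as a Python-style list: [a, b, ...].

Old toposort: [5, 2, 4, 6, 3, 0, 1]
Added edge: 6->5
Position of 6 (3) > position of 5 (0). Must reorder: 6 must now come before 5.
Run Kahn's algorithm (break ties by smallest node id):
  initial in-degrees: [1, 2, 1, 1, 1, 1, 0]
  ready (indeg=0): [6]
  pop 6: indeg[3]->0; indeg[5]->0 | ready=[3, 5] | order so far=[6]
  pop 3: indeg[0]->0 | ready=[0, 5] | order so far=[6, 3]
  pop 0: indeg[1]->1 | ready=[5] | order so far=[6, 3, 0]
  pop 5: indeg[2]->0 | ready=[2] | order so far=[6, 3, 0, 5]
  pop 2: indeg[1]->0; indeg[4]->0 | ready=[1, 4] | order so far=[6, 3, 0, 5, 2]
  pop 1: no out-edges | ready=[4] | order so far=[6, 3, 0, 5, 2, 1]
  pop 4: no out-edges | ready=[] | order so far=[6, 3, 0, 5, 2, 1, 4]
  Result: [6, 3, 0, 5, 2, 1, 4]

Answer: [6, 3, 0, 5, 2, 1, 4]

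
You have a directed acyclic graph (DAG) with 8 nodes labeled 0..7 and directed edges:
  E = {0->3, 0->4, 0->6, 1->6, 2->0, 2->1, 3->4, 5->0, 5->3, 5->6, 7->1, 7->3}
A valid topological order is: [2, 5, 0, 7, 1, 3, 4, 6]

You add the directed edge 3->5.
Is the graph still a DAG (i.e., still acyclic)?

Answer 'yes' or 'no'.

Given toposort: [2, 5, 0, 7, 1, 3, 4, 6]
Position of 3: index 5; position of 5: index 1
New edge 3->5: backward (u after v in old order)
Backward edge: old toposort is now invalid. Check if this creates a cycle.
Does 5 already reach 3? Reachable from 5: [0, 3, 4, 5, 6]. YES -> cycle!
Still a DAG? no

Answer: no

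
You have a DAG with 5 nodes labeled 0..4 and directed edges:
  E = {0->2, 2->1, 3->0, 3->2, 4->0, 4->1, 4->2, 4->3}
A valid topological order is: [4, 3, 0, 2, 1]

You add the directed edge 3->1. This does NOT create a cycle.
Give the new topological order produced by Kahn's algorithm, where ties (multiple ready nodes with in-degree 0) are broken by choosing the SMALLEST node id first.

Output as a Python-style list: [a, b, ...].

Old toposort: [4, 3, 0, 2, 1]
Added edge: 3->1
Position of 3 (1) < position of 1 (4). Old order still valid.
Run Kahn's algorithm (break ties by smallest node id):
  initial in-degrees: [2, 3, 3, 1, 0]
  ready (indeg=0): [4]
  pop 4: indeg[0]->1; indeg[1]->2; indeg[2]->2; indeg[3]->0 | ready=[3] | order so far=[4]
  pop 3: indeg[0]->0; indeg[1]->1; indeg[2]->1 | ready=[0] | order so far=[4, 3]
  pop 0: indeg[2]->0 | ready=[2] | order so far=[4, 3, 0]
  pop 2: indeg[1]->0 | ready=[1] | order so far=[4, 3, 0, 2]
  pop 1: no out-edges | ready=[] | order so far=[4, 3, 0, 2, 1]
  Result: [4, 3, 0, 2, 1]

Answer: [4, 3, 0, 2, 1]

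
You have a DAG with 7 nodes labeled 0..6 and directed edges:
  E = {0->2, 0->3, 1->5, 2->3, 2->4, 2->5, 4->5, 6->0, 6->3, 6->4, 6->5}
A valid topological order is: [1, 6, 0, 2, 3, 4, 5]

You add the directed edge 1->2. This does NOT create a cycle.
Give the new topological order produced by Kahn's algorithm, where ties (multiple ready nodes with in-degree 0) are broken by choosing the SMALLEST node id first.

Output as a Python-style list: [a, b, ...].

Old toposort: [1, 6, 0, 2, 3, 4, 5]
Added edge: 1->2
Position of 1 (0) < position of 2 (3). Old order still valid.
Run Kahn's algorithm (break ties by smallest node id):
  initial in-degrees: [1, 0, 2, 3, 2, 4, 0]
  ready (indeg=0): [1, 6]
  pop 1: indeg[2]->1; indeg[5]->3 | ready=[6] | order so far=[1]
  pop 6: indeg[0]->0; indeg[3]->2; indeg[4]->1; indeg[5]->2 | ready=[0] | order so far=[1, 6]
  pop 0: indeg[2]->0; indeg[3]->1 | ready=[2] | order so far=[1, 6, 0]
  pop 2: indeg[3]->0; indeg[4]->0; indeg[5]->1 | ready=[3, 4] | order so far=[1, 6, 0, 2]
  pop 3: no out-edges | ready=[4] | order so far=[1, 6, 0, 2, 3]
  pop 4: indeg[5]->0 | ready=[5] | order so far=[1, 6, 0, 2, 3, 4]
  pop 5: no out-edges | ready=[] | order so far=[1, 6, 0, 2, 3, 4, 5]
  Result: [1, 6, 0, 2, 3, 4, 5]

Answer: [1, 6, 0, 2, 3, 4, 5]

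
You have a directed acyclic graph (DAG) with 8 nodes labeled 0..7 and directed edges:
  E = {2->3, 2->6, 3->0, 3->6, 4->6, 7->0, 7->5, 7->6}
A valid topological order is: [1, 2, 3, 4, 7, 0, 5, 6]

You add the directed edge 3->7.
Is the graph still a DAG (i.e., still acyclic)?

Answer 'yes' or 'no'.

Given toposort: [1, 2, 3, 4, 7, 0, 5, 6]
Position of 3: index 2; position of 7: index 4
New edge 3->7: forward
Forward edge: respects the existing order. Still a DAG, same toposort still valid.
Still a DAG? yes

Answer: yes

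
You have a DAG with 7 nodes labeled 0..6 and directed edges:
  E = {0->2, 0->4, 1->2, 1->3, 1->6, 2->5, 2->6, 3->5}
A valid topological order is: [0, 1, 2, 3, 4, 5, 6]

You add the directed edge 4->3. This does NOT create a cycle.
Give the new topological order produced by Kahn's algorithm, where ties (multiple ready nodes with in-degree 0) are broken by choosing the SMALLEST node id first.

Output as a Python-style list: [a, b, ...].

Answer: [0, 1, 2, 4, 3, 5, 6]

Derivation:
Old toposort: [0, 1, 2, 3, 4, 5, 6]
Added edge: 4->3
Position of 4 (4) > position of 3 (3). Must reorder: 4 must now come before 3.
Run Kahn's algorithm (break ties by smallest node id):
  initial in-degrees: [0, 0, 2, 2, 1, 2, 2]
  ready (indeg=0): [0, 1]
  pop 0: indeg[2]->1; indeg[4]->0 | ready=[1, 4] | order so far=[0]
  pop 1: indeg[2]->0; indeg[3]->1; indeg[6]->1 | ready=[2, 4] | order so far=[0, 1]
  pop 2: indeg[5]->1; indeg[6]->0 | ready=[4, 6] | order so far=[0, 1, 2]
  pop 4: indeg[3]->0 | ready=[3, 6] | order so far=[0, 1, 2, 4]
  pop 3: indeg[5]->0 | ready=[5, 6] | order so far=[0, 1, 2, 4, 3]
  pop 5: no out-edges | ready=[6] | order so far=[0, 1, 2, 4, 3, 5]
  pop 6: no out-edges | ready=[] | order so far=[0, 1, 2, 4, 3, 5, 6]
  Result: [0, 1, 2, 4, 3, 5, 6]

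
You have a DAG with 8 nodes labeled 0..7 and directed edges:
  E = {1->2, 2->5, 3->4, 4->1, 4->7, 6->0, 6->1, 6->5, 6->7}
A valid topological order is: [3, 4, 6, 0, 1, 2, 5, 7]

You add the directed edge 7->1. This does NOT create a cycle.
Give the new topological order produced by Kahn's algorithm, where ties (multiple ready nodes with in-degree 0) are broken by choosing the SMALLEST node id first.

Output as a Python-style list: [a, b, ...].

Old toposort: [3, 4, 6, 0, 1, 2, 5, 7]
Added edge: 7->1
Position of 7 (7) > position of 1 (4). Must reorder: 7 must now come before 1.
Run Kahn's algorithm (break ties by smallest node id):
  initial in-degrees: [1, 3, 1, 0, 1, 2, 0, 2]
  ready (indeg=0): [3, 6]
  pop 3: indeg[4]->0 | ready=[4, 6] | order so far=[3]
  pop 4: indeg[1]->2; indeg[7]->1 | ready=[6] | order so far=[3, 4]
  pop 6: indeg[0]->0; indeg[1]->1; indeg[5]->1; indeg[7]->0 | ready=[0, 7] | order so far=[3, 4, 6]
  pop 0: no out-edges | ready=[7] | order so far=[3, 4, 6, 0]
  pop 7: indeg[1]->0 | ready=[1] | order so far=[3, 4, 6, 0, 7]
  pop 1: indeg[2]->0 | ready=[2] | order so far=[3, 4, 6, 0, 7, 1]
  pop 2: indeg[5]->0 | ready=[5] | order so far=[3, 4, 6, 0, 7, 1, 2]
  pop 5: no out-edges | ready=[] | order so far=[3, 4, 6, 0, 7, 1, 2, 5]
  Result: [3, 4, 6, 0, 7, 1, 2, 5]

Answer: [3, 4, 6, 0, 7, 1, 2, 5]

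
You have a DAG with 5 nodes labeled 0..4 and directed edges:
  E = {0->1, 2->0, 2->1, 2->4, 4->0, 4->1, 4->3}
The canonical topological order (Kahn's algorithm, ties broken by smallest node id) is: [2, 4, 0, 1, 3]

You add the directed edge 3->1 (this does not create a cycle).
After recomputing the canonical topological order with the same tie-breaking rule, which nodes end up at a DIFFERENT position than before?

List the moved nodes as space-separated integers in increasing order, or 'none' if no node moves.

Old toposort: [2, 4, 0, 1, 3]
Added edge 3->1
Recompute Kahn (smallest-id tiebreak):
  initial in-degrees: [2, 4, 0, 1, 1]
  ready (indeg=0): [2]
  pop 2: indeg[0]->1; indeg[1]->3; indeg[4]->0 | ready=[4] | order so far=[2]
  pop 4: indeg[0]->0; indeg[1]->2; indeg[3]->0 | ready=[0, 3] | order so far=[2, 4]
  pop 0: indeg[1]->1 | ready=[3] | order so far=[2, 4, 0]
  pop 3: indeg[1]->0 | ready=[1] | order so far=[2, 4, 0, 3]
  pop 1: no out-edges | ready=[] | order so far=[2, 4, 0, 3, 1]
New canonical toposort: [2, 4, 0, 3, 1]
Compare positions:
  Node 0: index 2 -> 2 (same)
  Node 1: index 3 -> 4 (moved)
  Node 2: index 0 -> 0 (same)
  Node 3: index 4 -> 3 (moved)
  Node 4: index 1 -> 1 (same)
Nodes that changed position: 1 3

Answer: 1 3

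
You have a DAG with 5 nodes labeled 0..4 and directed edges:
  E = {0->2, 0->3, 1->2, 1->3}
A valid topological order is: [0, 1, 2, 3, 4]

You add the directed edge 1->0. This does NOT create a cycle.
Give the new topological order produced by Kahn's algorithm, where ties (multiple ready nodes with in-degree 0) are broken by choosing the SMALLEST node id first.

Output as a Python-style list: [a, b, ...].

Old toposort: [0, 1, 2, 3, 4]
Added edge: 1->0
Position of 1 (1) > position of 0 (0). Must reorder: 1 must now come before 0.
Run Kahn's algorithm (break ties by smallest node id):
  initial in-degrees: [1, 0, 2, 2, 0]
  ready (indeg=0): [1, 4]
  pop 1: indeg[0]->0; indeg[2]->1; indeg[3]->1 | ready=[0, 4] | order so far=[1]
  pop 0: indeg[2]->0; indeg[3]->0 | ready=[2, 3, 4] | order so far=[1, 0]
  pop 2: no out-edges | ready=[3, 4] | order so far=[1, 0, 2]
  pop 3: no out-edges | ready=[4] | order so far=[1, 0, 2, 3]
  pop 4: no out-edges | ready=[] | order so far=[1, 0, 2, 3, 4]
  Result: [1, 0, 2, 3, 4]

Answer: [1, 0, 2, 3, 4]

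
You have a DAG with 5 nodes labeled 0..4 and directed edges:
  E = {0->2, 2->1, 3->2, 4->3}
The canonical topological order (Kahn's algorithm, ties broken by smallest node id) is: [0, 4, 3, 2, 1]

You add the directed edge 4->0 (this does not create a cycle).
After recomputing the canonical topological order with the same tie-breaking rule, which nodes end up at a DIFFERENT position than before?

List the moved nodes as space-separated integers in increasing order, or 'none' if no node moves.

Answer: 0 4

Derivation:
Old toposort: [0, 4, 3, 2, 1]
Added edge 4->0
Recompute Kahn (smallest-id tiebreak):
  initial in-degrees: [1, 1, 2, 1, 0]
  ready (indeg=0): [4]
  pop 4: indeg[0]->0; indeg[3]->0 | ready=[0, 3] | order so far=[4]
  pop 0: indeg[2]->1 | ready=[3] | order so far=[4, 0]
  pop 3: indeg[2]->0 | ready=[2] | order so far=[4, 0, 3]
  pop 2: indeg[1]->0 | ready=[1] | order so far=[4, 0, 3, 2]
  pop 1: no out-edges | ready=[] | order so far=[4, 0, 3, 2, 1]
New canonical toposort: [4, 0, 3, 2, 1]
Compare positions:
  Node 0: index 0 -> 1 (moved)
  Node 1: index 4 -> 4 (same)
  Node 2: index 3 -> 3 (same)
  Node 3: index 2 -> 2 (same)
  Node 4: index 1 -> 0 (moved)
Nodes that changed position: 0 4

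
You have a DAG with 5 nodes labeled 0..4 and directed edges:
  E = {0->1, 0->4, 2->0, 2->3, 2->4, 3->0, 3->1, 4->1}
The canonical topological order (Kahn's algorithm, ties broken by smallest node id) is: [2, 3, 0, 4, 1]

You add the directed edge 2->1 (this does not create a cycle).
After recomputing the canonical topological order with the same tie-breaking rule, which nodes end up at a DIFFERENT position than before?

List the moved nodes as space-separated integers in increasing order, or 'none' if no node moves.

Answer: none

Derivation:
Old toposort: [2, 3, 0, 4, 1]
Added edge 2->1
Recompute Kahn (smallest-id tiebreak):
  initial in-degrees: [2, 4, 0, 1, 2]
  ready (indeg=0): [2]
  pop 2: indeg[0]->1; indeg[1]->3; indeg[3]->0; indeg[4]->1 | ready=[3] | order so far=[2]
  pop 3: indeg[0]->0; indeg[1]->2 | ready=[0] | order so far=[2, 3]
  pop 0: indeg[1]->1; indeg[4]->0 | ready=[4] | order so far=[2, 3, 0]
  pop 4: indeg[1]->0 | ready=[1] | order so far=[2, 3, 0, 4]
  pop 1: no out-edges | ready=[] | order so far=[2, 3, 0, 4, 1]
New canonical toposort: [2, 3, 0, 4, 1]
Compare positions:
  Node 0: index 2 -> 2 (same)
  Node 1: index 4 -> 4 (same)
  Node 2: index 0 -> 0 (same)
  Node 3: index 1 -> 1 (same)
  Node 4: index 3 -> 3 (same)
Nodes that changed position: none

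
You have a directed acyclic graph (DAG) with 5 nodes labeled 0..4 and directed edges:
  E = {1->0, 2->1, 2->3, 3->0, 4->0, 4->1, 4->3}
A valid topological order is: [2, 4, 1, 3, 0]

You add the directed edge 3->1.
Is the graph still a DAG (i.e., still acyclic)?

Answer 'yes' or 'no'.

Given toposort: [2, 4, 1, 3, 0]
Position of 3: index 3; position of 1: index 2
New edge 3->1: backward (u after v in old order)
Backward edge: old toposort is now invalid. Check if this creates a cycle.
Does 1 already reach 3? Reachable from 1: [0, 1]. NO -> still a DAG (reorder needed).
Still a DAG? yes

Answer: yes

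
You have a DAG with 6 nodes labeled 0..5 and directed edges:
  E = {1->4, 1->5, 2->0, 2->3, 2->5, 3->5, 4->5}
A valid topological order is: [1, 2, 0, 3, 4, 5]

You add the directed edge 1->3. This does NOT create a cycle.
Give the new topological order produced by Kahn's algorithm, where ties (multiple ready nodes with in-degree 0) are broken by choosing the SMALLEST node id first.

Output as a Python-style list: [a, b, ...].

Old toposort: [1, 2, 0, 3, 4, 5]
Added edge: 1->3
Position of 1 (0) < position of 3 (3). Old order still valid.
Run Kahn's algorithm (break ties by smallest node id):
  initial in-degrees: [1, 0, 0, 2, 1, 4]
  ready (indeg=0): [1, 2]
  pop 1: indeg[3]->1; indeg[4]->0; indeg[5]->3 | ready=[2, 4] | order so far=[1]
  pop 2: indeg[0]->0; indeg[3]->0; indeg[5]->2 | ready=[0, 3, 4] | order so far=[1, 2]
  pop 0: no out-edges | ready=[3, 4] | order so far=[1, 2, 0]
  pop 3: indeg[5]->1 | ready=[4] | order so far=[1, 2, 0, 3]
  pop 4: indeg[5]->0 | ready=[5] | order so far=[1, 2, 0, 3, 4]
  pop 5: no out-edges | ready=[] | order so far=[1, 2, 0, 3, 4, 5]
  Result: [1, 2, 0, 3, 4, 5]

Answer: [1, 2, 0, 3, 4, 5]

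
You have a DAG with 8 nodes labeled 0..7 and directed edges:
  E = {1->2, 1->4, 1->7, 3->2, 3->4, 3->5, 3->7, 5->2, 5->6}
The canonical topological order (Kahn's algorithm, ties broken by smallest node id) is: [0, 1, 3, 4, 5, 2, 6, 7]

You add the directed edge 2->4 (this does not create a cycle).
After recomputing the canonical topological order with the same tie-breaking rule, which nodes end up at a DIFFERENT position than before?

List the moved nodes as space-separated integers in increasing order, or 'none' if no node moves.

Old toposort: [0, 1, 3, 4, 5, 2, 6, 7]
Added edge 2->4
Recompute Kahn (smallest-id tiebreak):
  initial in-degrees: [0, 0, 3, 0, 3, 1, 1, 2]
  ready (indeg=0): [0, 1, 3]
  pop 0: no out-edges | ready=[1, 3] | order so far=[0]
  pop 1: indeg[2]->2; indeg[4]->2; indeg[7]->1 | ready=[3] | order so far=[0, 1]
  pop 3: indeg[2]->1; indeg[4]->1; indeg[5]->0; indeg[7]->0 | ready=[5, 7] | order so far=[0, 1, 3]
  pop 5: indeg[2]->0; indeg[6]->0 | ready=[2, 6, 7] | order so far=[0, 1, 3, 5]
  pop 2: indeg[4]->0 | ready=[4, 6, 7] | order so far=[0, 1, 3, 5, 2]
  pop 4: no out-edges | ready=[6, 7] | order so far=[0, 1, 3, 5, 2, 4]
  pop 6: no out-edges | ready=[7] | order so far=[0, 1, 3, 5, 2, 4, 6]
  pop 7: no out-edges | ready=[] | order so far=[0, 1, 3, 5, 2, 4, 6, 7]
New canonical toposort: [0, 1, 3, 5, 2, 4, 6, 7]
Compare positions:
  Node 0: index 0 -> 0 (same)
  Node 1: index 1 -> 1 (same)
  Node 2: index 5 -> 4 (moved)
  Node 3: index 2 -> 2 (same)
  Node 4: index 3 -> 5 (moved)
  Node 5: index 4 -> 3 (moved)
  Node 6: index 6 -> 6 (same)
  Node 7: index 7 -> 7 (same)
Nodes that changed position: 2 4 5

Answer: 2 4 5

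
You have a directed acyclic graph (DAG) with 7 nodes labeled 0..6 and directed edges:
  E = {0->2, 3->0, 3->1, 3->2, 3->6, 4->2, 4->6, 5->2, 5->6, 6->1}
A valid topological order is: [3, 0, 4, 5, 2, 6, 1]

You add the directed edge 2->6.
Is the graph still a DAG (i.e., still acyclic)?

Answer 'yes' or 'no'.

Given toposort: [3, 0, 4, 5, 2, 6, 1]
Position of 2: index 4; position of 6: index 5
New edge 2->6: forward
Forward edge: respects the existing order. Still a DAG, same toposort still valid.
Still a DAG? yes

Answer: yes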